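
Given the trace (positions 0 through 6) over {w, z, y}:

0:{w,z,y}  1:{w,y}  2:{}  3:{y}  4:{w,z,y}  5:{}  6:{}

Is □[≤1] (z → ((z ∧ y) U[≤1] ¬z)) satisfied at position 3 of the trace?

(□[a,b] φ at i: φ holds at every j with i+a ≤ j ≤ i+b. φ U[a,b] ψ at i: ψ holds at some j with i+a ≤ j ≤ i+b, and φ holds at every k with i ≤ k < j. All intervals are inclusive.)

Check (z → ((z ∧ y) U[≤1] ¬z)) at every j in [3,4]:
  j=3: antecedent false → ✓
  j=4: antecedent true; consequent holds → ✓
All positions satisfy it → formula holds.

Yes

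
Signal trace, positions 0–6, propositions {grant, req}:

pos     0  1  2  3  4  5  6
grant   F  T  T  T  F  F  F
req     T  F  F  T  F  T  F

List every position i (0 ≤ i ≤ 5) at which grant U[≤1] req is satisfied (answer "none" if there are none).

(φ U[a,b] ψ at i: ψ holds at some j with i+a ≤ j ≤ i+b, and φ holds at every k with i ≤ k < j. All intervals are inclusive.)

0, 2, 3, 5

Evaluate at each i in [0,5]:
  i=0: ✓ (rhs at j=0)
  i=1: ✗ (no rhs in [1,2])
  i=2: ✓ (rhs at j=3; lhs holds on [2,2])
  i=3: ✓ (rhs at j=3)
  i=4: ✗ (lhs fails at k=4 before rhs at j=5)
  i=5: ✓ (rhs at j=5)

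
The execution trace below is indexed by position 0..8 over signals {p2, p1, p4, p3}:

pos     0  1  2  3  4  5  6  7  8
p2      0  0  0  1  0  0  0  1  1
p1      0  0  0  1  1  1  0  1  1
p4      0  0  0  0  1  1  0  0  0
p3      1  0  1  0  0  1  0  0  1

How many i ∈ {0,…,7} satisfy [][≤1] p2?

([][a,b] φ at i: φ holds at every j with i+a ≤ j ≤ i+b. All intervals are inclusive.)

Evaluate at each i in [0,7]:
  i=0: ✗ (fails at j=0)
  i=1: ✗ (fails at j=1)
  i=2: ✗ (fails at j=2)
  i=3: ✗ (fails at j=4)
  i=4: ✗ (fails at j=4)
  i=5: ✗ (fails at j=5)
  i=6: ✗ (fails at j=6)
  i=7: ✓ (all of [7,8])
Positions where it holds: {7} → 1.

1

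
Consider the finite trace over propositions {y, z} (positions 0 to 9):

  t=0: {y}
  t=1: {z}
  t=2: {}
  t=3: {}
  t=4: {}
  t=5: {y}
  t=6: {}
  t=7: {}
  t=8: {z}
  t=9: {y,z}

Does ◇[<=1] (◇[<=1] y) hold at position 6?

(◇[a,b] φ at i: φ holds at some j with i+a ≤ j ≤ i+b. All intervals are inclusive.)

No

Check ◇[<=1] y at each j in [6,7]:
  j=6: fails (none in [6,7])
  j=7: fails (none in [7,8])
No position in the window satisfies it → formula fails.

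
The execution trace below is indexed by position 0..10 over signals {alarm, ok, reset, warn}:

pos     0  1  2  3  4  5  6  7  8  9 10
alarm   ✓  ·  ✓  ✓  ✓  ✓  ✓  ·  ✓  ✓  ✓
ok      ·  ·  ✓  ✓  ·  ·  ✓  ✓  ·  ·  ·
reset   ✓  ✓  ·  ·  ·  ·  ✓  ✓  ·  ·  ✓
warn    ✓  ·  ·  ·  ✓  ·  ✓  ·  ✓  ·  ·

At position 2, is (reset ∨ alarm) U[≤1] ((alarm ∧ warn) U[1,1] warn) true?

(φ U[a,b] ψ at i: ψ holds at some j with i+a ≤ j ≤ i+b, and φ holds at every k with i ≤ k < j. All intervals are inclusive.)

Need some j in [2,3] with ((alarm ∧ warn) U[1,1] warn), and (reset ∨ alarm) at every k in [2,j-1].
  j=2: ((alarm ∧ warn) U[1,1] warn) — fails.
  j=3: ((alarm ∧ warn) U[1,1] warn) — fails.
No j in the window works → until fails.

Does not hold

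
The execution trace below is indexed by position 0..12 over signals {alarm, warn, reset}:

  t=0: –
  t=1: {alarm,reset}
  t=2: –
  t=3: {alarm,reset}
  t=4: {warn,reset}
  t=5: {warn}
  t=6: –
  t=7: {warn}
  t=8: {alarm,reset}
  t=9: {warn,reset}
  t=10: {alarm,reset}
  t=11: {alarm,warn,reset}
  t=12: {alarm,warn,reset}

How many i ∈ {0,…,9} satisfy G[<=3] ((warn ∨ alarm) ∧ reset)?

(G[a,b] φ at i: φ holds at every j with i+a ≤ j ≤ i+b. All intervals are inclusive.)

2

Evaluate at each i in [0,9]:
  i=0: ✗ (fails at j=0)
  i=1: ✗ (fails at j=2)
  i=2: ✗ (fails at j=2)
  i=3: ✗ (fails at j=5)
  i=4: ✗ (fails at j=5)
  i=5: ✗ (fails at j=5)
  i=6: ✗ (fails at j=6)
  i=7: ✗ (fails at j=7)
  i=8: ✓ (all of [8,11])
  i=9: ✓ (all of [9,12])
Positions where it holds: {8, 9} → 2.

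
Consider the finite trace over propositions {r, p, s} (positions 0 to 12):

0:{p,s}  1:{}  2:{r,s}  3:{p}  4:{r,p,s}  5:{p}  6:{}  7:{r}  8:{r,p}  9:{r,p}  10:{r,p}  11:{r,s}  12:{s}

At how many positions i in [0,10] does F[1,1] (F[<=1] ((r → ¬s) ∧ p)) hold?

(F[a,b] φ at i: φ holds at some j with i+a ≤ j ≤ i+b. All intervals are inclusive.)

8

Evaluate at each i in [0,10]:
  i=0: ✗ (none in [1,1])
  i=1: ✓ (witness j=2)
  i=2: ✓ (witness j=3)
  i=3: ✓ (witness j=4)
  i=4: ✓ (witness j=5)
  i=5: ✗ (none in [6,6])
  i=6: ✓ (witness j=7)
  i=7: ✓ (witness j=8)
  i=8: ✓ (witness j=9)
  i=9: ✓ (witness j=10)
  i=10: ✗ (none in [11,11])
Positions where it holds: {1, 2, 3, 4, 6, 7, 8, 9} → 8.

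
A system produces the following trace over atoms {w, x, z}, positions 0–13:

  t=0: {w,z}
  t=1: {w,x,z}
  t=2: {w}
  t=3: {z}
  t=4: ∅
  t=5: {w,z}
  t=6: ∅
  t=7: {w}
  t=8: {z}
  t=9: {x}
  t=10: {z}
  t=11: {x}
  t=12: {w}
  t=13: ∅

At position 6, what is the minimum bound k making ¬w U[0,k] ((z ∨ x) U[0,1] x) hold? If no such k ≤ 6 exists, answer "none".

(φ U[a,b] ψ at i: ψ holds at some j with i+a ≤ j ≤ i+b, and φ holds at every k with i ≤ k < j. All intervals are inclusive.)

none

Need earliest j ≥ 6 with ((z ∨ x) U[0,1] x), and ¬w at every k in [6,j-1].
  j=6: rhs fails.
  j=7: rhs fails.
  j=8: rhs holds but lhs fails at k=7.
  j=9: rhs holds but lhs fails at k=7.
  j=10: rhs holds but lhs fails at k=7.
  j=11: rhs holds but lhs fails at k=7.
  j=12: rhs fails.
No witness within the range → none.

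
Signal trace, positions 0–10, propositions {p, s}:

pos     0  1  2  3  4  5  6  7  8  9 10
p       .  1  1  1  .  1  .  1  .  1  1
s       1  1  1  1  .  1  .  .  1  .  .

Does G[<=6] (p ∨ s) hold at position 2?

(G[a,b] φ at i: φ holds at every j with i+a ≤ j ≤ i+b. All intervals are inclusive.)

Check (p ∨ s) at every j in [2,8]:
  j=2: true
  j=3: true
  j=4: false
  j=5: true
  j=6: false
  j=7: true
  j=8: true
Fails at j=4 → formula fails.

No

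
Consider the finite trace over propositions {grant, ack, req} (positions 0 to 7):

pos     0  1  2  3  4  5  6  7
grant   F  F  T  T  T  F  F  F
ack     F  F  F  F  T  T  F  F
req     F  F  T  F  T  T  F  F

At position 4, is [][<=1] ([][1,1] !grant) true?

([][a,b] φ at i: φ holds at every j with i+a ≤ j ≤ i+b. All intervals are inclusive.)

Check [][1,1] !grant at every j in [4,5]:
  j=4: holds on [5,5]
  j=5: holds on [6,6]
All positions satisfy it → formula holds.

Holds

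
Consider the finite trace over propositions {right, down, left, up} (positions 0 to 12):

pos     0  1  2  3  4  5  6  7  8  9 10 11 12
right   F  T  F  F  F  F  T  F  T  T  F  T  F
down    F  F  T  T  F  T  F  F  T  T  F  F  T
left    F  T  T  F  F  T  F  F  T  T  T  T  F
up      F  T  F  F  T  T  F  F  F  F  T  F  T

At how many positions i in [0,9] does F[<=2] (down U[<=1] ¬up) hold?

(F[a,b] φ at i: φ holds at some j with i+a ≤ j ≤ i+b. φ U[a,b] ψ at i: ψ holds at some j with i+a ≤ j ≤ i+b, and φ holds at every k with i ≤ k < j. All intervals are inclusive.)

Evaluate at each i in [0,9]:
  i=0: ✓ (witness j=0)
  i=1: ✓ (witness j=2)
  i=2: ✓ (witness j=2)
  i=3: ✓ (witness j=3)
  i=4: ✓ (witness j=5)
  i=5: ✓ (witness j=5)
  i=6: ✓ (witness j=6)
  i=7: ✓ (witness j=7)
  i=8: ✓ (witness j=8)
  i=9: ✓ (witness j=9)
Positions where it holds: {0, 1, 2, 3, 4, 5, 6, 7, 8, 9} → 10.

10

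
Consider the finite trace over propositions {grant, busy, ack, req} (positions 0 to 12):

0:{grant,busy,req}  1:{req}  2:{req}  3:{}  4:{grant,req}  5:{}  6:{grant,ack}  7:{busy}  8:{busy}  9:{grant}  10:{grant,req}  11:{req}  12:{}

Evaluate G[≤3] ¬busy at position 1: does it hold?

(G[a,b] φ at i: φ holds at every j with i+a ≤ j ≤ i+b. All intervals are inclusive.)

Check ¬busy at every j in [1,4]:
  j=1: true
  j=2: true
  j=3: true
  j=4: true
All positions satisfy it → formula holds.

Holds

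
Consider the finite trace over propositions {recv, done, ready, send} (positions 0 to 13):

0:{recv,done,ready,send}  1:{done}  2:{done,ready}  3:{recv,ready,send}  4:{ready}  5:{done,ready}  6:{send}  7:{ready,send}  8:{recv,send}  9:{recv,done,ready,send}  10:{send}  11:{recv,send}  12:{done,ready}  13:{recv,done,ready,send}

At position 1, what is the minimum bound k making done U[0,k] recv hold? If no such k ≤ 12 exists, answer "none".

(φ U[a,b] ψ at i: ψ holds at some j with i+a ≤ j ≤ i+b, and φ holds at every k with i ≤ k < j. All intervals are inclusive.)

Need earliest j ≥ 1 with recv, and done at every k in [1,j-1].
  j=1: rhs fails.
  j=2: rhs fails.
  j=3: rhs holds; lhs holds on [1,2]. k = 2.

2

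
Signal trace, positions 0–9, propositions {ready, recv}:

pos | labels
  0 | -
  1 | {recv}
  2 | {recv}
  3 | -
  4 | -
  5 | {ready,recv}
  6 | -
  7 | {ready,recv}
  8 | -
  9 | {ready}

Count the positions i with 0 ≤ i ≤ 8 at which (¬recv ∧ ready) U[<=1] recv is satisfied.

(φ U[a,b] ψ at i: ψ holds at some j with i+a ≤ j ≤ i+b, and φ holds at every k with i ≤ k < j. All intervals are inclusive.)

4

Evaluate at each i in [0,8]:
  i=0: ✗ (lhs fails at k=0 before rhs at j=1)
  i=1: ✓ (rhs at j=1)
  i=2: ✓ (rhs at j=2)
  i=3: ✗ (no rhs in [3,4])
  i=4: ✗ (lhs fails at k=4 before rhs at j=5)
  i=5: ✓ (rhs at j=5)
  i=6: ✗ (lhs fails at k=6 before rhs at j=7)
  i=7: ✓ (rhs at j=7)
  i=8: ✗ (no rhs in [8,9])
Positions where it holds: {1, 2, 5, 7} → 4.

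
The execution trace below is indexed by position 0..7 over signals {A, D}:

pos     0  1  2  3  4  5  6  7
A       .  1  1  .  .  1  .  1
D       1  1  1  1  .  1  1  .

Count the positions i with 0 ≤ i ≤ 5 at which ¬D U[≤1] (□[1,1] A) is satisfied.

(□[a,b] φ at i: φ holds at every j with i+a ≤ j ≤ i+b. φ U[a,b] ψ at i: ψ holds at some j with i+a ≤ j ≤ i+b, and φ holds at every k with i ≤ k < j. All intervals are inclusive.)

3

Evaluate at each i in [0,5]:
  i=0: ✓ (rhs at j=0)
  i=1: ✓ (rhs at j=1)
  i=2: ✗ (no rhs in [2,3])
  i=3: ✗ (lhs fails at k=3 before rhs at j=4)
  i=4: ✓ (rhs at j=4)
  i=5: ✗ (lhs fails at k=5 before rhs at j=6)
Positions where it holds: {0, 1, 4} → 3.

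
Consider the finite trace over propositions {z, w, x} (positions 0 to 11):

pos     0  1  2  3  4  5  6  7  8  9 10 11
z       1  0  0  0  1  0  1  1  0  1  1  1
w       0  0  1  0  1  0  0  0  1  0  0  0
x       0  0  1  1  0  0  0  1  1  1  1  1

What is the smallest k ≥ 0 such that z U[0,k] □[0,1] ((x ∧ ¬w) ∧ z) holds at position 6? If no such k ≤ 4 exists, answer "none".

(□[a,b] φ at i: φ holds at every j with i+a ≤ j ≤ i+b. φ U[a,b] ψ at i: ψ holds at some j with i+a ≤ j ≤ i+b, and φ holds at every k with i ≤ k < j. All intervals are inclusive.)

Need earliest j ≥ 6 with □[0,1] ((x ∧ ¬w) ∧ z), and z at every k in [6,j-1].
  j=6: rhs fails.
  j=7: rhs fails.
  j=8: rhs fails.
  j=9: rhs holds but lhs fails at k=8.
  j=10: rhs holds but lhs fails at k=8.
No witness within the range → none.

none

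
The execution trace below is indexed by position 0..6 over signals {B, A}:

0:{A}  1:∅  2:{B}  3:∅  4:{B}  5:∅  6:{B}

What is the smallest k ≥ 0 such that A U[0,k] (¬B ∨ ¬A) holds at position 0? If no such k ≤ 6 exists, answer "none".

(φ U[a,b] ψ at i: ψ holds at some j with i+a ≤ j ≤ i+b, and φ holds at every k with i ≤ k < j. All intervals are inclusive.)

0

Need earliest j ≥ 0 with (¬B ∨ ¬A), and A at every k in [0,j-1].
  j=0: rhs holds (empty prefix). k = 0.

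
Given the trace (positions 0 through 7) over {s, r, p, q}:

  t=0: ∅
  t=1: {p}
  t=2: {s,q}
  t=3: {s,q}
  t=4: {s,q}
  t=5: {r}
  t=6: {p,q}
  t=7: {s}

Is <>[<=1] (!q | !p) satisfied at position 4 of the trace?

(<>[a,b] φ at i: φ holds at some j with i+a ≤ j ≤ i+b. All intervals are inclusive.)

Check (!q | !p) at each j in [4,5]:
  j=4: true
  j=5: true
Found at j=4 → formula holds.

Yes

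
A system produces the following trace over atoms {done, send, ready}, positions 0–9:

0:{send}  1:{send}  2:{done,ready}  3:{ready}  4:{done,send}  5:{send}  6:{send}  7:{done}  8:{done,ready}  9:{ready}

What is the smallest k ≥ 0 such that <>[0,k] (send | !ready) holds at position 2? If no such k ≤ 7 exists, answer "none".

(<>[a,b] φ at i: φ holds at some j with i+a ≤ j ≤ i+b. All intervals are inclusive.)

2

Scan j = 2,3,… for (send | !ready):
  j=2: fails
  j=3: fails
  j=4: holds
First hit at j=4, so smallest k = 4-2 = 2.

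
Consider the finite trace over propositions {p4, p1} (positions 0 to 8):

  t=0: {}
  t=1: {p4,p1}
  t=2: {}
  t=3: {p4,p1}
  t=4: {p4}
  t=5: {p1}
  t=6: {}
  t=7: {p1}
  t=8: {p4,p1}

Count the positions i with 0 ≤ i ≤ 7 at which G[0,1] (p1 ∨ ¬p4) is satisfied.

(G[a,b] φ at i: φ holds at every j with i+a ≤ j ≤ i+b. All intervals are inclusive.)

6

Evaluate at each i in [0,7]:
  i=0: ✓ (all of [0,1])
  i=1: ✓ (all of [1,2])
  i=2: ✓ (all of [2,3])
  i=3: ✗ (fails at j=4)
  i=4: ✗ (fails at j=4)
  i=5: ✓ (all of [5,6])
  i=6: ✓ (all of [6,7])
  i=7: ✓ (all of [7,8])
Positions where it holds: {0, 1, 2, 5, 6, 7} → 6.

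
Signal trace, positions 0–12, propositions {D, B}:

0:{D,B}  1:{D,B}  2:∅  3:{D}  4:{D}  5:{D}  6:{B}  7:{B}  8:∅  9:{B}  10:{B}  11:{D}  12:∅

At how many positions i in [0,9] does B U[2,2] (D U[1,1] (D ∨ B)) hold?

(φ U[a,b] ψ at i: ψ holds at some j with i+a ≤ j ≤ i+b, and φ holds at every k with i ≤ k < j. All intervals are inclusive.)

0

Evaluate at each i in [0,9]:
  i=0: ✗ (no rhs in [2,2])
  i=1: ✗ (lhs fails at k=2 before rhs at j=3)
  i=2: ✗ (lhs fails at k=2 before rhs at j=4)
  i=3: ✗ (lhs fails at k=3 before rhs at j=5)
  i=4: ✗ (no rhs in [6,6])
  i=5: ✗ (no rhs in [7,7])
  i=6: ✗ (no rhs in [8,8])
  i=7: ✗ (no rhs in [9,9])
  i=8: ✗ (no rhs in [10,10])
  i=9: ✗ (no rhs in [11,11])
Positions where it holds: {} → 0.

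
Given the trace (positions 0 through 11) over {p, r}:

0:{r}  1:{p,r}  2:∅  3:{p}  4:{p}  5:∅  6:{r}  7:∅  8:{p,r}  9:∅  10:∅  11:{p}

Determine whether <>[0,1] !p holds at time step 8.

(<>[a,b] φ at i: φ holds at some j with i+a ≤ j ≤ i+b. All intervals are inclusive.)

Check !p at each j in [8,9]:
  j=8: false
  j=9: true
Found at j=9 → formula holds.

Holds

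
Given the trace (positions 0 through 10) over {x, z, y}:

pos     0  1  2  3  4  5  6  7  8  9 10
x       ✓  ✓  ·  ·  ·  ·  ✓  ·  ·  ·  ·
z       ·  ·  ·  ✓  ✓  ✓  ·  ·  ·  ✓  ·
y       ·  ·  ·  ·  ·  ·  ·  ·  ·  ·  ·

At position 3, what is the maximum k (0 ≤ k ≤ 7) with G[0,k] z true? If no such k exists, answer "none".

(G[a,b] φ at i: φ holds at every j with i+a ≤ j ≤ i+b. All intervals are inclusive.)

2

z must hold from j=3 onward; find where it first fails.
  j=3: holds
  j=4: holds
  j=5: holds
  j=6: fails
Holds on [3,5], so largest k = 2.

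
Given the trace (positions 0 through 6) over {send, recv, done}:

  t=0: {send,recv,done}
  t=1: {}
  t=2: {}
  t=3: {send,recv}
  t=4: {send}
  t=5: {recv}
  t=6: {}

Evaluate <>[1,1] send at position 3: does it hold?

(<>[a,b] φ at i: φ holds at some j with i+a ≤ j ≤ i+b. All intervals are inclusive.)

True

Check send at each j in [4,4]:
  j=4: true
Found at j=4 → formula holds.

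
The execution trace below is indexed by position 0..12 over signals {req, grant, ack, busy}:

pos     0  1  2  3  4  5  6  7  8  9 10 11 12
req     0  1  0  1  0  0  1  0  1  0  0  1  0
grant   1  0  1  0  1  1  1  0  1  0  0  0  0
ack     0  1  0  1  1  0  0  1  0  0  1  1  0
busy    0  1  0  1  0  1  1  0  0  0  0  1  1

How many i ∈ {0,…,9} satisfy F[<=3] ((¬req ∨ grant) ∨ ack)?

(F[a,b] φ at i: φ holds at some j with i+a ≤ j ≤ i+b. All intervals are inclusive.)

10

Evaluate at each i in [0,9]:
  i=0: ✓ (witness j=0)
  i=1: ✓ (witness j=1)
  i=2: ✓ (witness j=2)
  i=3: ✓ (witness j=3)
  i=4: ✓ (witness j=4)
  i=5: ✓ (witness j=5)
  i=6: ✓ (witness j=6)
  i=7: ✓ (witness j=7)
  i=8: ✓ (witness j=8)
  i=9: ✓ (witness j=9)
Positions where it holds: {0, 1, 2, 3, 4, 5, 6, 7, 8, 9} → 10.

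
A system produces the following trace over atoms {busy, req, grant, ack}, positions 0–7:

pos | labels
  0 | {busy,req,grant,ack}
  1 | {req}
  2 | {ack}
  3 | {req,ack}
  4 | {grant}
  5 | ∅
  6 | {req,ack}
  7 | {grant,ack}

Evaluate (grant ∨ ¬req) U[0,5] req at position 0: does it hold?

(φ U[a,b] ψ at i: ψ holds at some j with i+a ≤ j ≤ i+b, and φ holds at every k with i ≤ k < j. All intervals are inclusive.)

Need some j in [0,5] with req, and (grant ∨ ¬req) at every k in [0,j-1].
  j=0: req holds; no prefix to check → satisfied.

True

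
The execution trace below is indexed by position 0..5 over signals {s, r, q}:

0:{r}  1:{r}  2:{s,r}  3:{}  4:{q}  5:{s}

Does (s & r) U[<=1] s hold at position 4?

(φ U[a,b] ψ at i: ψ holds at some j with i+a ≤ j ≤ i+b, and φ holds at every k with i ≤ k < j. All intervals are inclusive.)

Need some j in [4,5] with s, and (s & r) at every k in [4,j-1].
  j=4: s false.
  j=5: s holds, but (s & r) fails at k=4 → not this j.
No j in the window works → until fails.

False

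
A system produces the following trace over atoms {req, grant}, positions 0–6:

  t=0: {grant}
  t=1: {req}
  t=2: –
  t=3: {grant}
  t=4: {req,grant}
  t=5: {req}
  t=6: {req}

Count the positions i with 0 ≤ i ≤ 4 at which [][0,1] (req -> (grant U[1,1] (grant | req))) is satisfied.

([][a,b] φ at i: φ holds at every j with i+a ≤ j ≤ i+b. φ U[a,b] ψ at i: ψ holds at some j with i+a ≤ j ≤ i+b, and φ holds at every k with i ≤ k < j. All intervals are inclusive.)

2

Evaluate at each i in [0,4]:
  i=0: ✗ (fails at j=1)
  i=1: ✗ (fails at j=1)
  i=2: ✓ (all of [2,3])
  i=3: ✓ (all of [3,4])
  i=4: ✗ (fails at j=5)
Positions where it holds: {2, 3} → 2.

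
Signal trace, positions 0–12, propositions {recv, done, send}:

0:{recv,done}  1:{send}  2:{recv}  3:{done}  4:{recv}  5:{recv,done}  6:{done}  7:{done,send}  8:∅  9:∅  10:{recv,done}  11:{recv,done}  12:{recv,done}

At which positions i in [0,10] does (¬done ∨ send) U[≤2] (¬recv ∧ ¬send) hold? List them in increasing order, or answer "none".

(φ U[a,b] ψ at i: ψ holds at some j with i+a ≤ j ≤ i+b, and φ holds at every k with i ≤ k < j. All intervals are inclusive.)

1, 2, 3, 6, 7, 8, 9

Evaluate at each i in [0,10]:
  i=0: ✗ (no rhs in [0,2])
  i=1: ✓ (rhs at j=3; lhs holds on [1,2])
  i=2: ✓ (rhs at j=3; lhs holds on [2,2])
  i=3: ✓ (rhs at j=3)
  i=4: ✗ (lhs fails at k=5 before rhs at j=6)
  i=5: ✗ (lhs fails at k=5 before rhs at j=6)
  i=6: ✓ (rhs at j=6)
  i=7: ✓ (rhs at j=8; lhs holds on [7,7])
  i=8: ✓ (rhs at j=8)
  i=9: ✓ (rhs at j=9)
  i=10: ✗ (no rhs in [10,12])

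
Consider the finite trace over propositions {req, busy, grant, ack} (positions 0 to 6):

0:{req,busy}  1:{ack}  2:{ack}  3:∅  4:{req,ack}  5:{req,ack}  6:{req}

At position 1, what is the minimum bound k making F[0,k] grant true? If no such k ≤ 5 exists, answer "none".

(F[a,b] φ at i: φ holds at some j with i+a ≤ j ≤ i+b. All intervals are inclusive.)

none

Scan j = 1,2,… for grant:
  j=1: fails
  j=2: fails
  j=3: fails
  j=4: fails
  j=5: fails
  j=6: fails
No j in [1,6] satisfies it → none.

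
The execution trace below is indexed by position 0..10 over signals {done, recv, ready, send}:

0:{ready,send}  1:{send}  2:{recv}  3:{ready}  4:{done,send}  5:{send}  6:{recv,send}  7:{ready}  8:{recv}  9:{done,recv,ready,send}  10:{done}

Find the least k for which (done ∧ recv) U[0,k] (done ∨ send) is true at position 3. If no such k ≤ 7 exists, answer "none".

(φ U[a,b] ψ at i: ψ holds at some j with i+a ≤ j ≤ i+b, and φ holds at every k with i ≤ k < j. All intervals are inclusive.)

none

Need earliest j ≥ 3 with (done ∨ send), and (done ∧ recv) at every k in [3,j-1].
  j=3: rhs fails.
  j=4: rhs holds but lhs fails at k=3.
  j=5: rhs holds but lhs fails at k=3.
  j=6: rhs holds but lhs fails at k=3.
  j=7: rhs fails.
  j=8: rhs fails.
  j=9: rhs holds but lhs fails at k=3.
  j=10: rhs holds but lhs fails at k=3.
No witness within the range → none.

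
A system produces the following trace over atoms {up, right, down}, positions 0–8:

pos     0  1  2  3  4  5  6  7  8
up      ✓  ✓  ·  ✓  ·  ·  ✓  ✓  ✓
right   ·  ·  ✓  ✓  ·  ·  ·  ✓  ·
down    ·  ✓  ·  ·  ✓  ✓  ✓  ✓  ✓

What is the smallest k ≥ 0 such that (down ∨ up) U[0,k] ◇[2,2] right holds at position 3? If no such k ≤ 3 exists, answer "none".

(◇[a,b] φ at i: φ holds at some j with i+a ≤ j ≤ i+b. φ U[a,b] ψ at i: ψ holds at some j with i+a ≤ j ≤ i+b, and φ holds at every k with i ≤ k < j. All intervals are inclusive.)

Need earliest j ≥ 3 with ◇[2,2] right, and (down ∨ up) at every k in [3,j-1].
  j=3: rhs fails.
  j=4: rhs fails.
  j=5: rhs holds; lhs holds on [3,4]. k = 2.

2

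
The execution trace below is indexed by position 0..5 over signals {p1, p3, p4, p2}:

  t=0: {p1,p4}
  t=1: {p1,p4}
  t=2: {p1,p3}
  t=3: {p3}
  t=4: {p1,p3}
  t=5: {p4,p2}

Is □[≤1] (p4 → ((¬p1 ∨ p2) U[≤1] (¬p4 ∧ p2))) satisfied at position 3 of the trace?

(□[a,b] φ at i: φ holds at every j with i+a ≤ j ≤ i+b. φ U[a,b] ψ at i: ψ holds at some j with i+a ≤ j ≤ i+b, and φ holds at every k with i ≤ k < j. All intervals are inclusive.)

Holds

Check (p4 → ((¬p1 ∨ p2) U[≤1] (¬p4 ∧ p2))) at every j in [3,4]:
  j=3: antecedent false → ✓
  j=4: antecedent false → ✓
All positions satisfy it → formula holds.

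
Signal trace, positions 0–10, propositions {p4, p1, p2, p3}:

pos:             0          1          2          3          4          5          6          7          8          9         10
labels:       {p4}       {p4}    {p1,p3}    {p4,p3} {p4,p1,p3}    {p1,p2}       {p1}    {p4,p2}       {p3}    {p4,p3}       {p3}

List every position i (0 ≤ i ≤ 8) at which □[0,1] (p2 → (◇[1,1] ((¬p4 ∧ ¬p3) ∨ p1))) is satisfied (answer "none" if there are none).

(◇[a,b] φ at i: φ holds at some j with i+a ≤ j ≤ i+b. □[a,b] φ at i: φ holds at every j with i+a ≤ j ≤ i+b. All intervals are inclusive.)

0, 1, 2, 3, 4, 5, 8

Evaluate at each i in [0,8]:
  i=0: ✓ (all of [0,1])
  i=1: ✓ (all of [1,2])
  i=2: ✓ (all of [2,3])
  i=3: ✓ (all of [3,4])
  i=4: ✓ (all of [4,5])
  i=5: ✓ (all of [5,6])
  i=6: ✗ (fails at j=7)
  i=7: ✗ (fails at j=7)
  i=8: ✓ (all of [8,9])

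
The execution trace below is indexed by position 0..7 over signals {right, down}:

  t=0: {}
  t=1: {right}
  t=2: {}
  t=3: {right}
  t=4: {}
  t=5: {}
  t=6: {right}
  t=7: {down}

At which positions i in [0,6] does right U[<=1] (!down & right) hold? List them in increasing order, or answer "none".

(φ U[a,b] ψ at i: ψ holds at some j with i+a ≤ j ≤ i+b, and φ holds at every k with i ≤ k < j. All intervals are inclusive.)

1, 3, 6

Evaluate at each i in [0,6]:
  i=0: ✗ (lhs fails at k=0 before rhs at j=1)
  i=1: ✓ (rhs at j=1)
  i=2: ✗ (lhs fails at k=2 before rhs at j=3)
  i=3: ✓ (rhs at j=3)
  i=4: ✗ (no rhs in [4,5])
  i=5: ✗ (lhs fails at k=5 before rhs at j=6)
  i=6: ✓ (rhs at j=6)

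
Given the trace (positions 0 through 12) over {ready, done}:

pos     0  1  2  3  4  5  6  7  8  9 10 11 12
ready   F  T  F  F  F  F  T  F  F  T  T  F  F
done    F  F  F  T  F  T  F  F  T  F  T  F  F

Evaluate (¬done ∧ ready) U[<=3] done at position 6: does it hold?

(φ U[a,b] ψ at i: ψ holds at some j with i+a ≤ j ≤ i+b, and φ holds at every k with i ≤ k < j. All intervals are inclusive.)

Need some j in [6,9] with done, and (¬done ∧ ready) at every k in [6,j-1].
  j=6: done false.
  j=7: done false.
  j=8: done holds, but (¬done ∧ ready) fails at k=7 → not this j.
  j=9: done false.
No j in the window works → until fails.

No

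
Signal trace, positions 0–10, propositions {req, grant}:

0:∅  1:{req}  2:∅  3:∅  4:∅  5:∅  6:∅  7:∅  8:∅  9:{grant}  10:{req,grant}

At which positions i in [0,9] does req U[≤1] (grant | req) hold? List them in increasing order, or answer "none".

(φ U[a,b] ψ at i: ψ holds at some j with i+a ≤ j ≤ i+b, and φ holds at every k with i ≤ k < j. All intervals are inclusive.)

Evaluate at each i in [0,9]:
  i=0: ✗ (lhs fails at k=0 before rhs at j=1)
  i=1: ✓ (rhs at j=1)
  i=2: ✗ (no rhs in [2,3])
  i=3: ✗ (no rhs in [3,4])
  i=4: ✗ (no rhs in [4,5])
  i=5: ✗ (no rhs in [5,6])
  i=6: ✗ (no rhs in [6,7])
  i=7: ✗ (no rhs in [7,8])
  i=8: ✗ (lhs fails at k=8 before rhs at j=9)
  i=9: ✓ (rhs at j=9)

1, 9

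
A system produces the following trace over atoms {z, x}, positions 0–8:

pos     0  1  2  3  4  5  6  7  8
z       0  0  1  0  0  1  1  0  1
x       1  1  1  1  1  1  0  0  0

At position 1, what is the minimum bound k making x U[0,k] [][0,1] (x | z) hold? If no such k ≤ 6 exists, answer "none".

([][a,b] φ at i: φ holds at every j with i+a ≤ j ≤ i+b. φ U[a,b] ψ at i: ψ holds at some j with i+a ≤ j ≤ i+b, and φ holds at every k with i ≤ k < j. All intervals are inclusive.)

Need earliest j ≥ 1 with [][0,1] (x | z), and x at every k in [1,j-1].
  j=1: rhs holds (empty prefix). k = 0.

0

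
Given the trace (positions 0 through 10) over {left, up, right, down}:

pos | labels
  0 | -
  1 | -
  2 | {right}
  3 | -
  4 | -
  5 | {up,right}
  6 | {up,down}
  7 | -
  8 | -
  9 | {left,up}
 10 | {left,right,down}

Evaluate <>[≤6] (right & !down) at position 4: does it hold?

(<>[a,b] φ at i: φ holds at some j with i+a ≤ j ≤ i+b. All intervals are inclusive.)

Check (right & !down) at each j in [4,10]:
  j=4: false
  j=5: true
  j=6: false
  j=7: false
  j=8: false
  j=9: false
  j=10: false
Found at j=5 → formula holds.

True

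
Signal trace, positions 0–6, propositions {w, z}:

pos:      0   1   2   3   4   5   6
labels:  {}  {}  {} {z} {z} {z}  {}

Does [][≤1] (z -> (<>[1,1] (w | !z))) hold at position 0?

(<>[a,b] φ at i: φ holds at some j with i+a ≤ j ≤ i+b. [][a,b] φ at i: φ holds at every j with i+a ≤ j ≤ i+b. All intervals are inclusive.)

Yes

Check (z -> (<>[1,1] (w | !z))) at every j in [0,1]:
  j=0: antecedent false → ✓
  j=1: antecedent false → ✓
All positions satisfy it → formula holds.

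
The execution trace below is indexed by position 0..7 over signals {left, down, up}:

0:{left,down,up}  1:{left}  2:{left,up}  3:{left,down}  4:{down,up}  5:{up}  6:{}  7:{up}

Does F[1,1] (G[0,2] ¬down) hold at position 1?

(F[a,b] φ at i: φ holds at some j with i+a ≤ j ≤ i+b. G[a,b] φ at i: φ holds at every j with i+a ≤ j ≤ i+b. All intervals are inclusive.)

Check G[0,2] ¬down at each j in [2,2]:
  j=2: fails at 3
No position in the window satisfies it → formula fails.

False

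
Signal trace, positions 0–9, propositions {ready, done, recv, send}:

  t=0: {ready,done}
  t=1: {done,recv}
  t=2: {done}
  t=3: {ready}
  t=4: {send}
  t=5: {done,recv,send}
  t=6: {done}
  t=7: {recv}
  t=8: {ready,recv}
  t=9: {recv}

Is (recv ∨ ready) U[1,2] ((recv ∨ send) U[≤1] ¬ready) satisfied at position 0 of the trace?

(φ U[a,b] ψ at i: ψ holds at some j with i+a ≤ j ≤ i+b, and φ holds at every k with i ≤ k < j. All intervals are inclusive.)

Need some j in [1,2] with ((recv ∨ send) U[≤1] ¬ready), and (recv ∨ ready) at every k in [0,j-1].
  j=1: ((recv ∨ send) U[≤1] ¬ready) holds; (recv ∨ ready) holds at every k in [0,0] → satisfied.

True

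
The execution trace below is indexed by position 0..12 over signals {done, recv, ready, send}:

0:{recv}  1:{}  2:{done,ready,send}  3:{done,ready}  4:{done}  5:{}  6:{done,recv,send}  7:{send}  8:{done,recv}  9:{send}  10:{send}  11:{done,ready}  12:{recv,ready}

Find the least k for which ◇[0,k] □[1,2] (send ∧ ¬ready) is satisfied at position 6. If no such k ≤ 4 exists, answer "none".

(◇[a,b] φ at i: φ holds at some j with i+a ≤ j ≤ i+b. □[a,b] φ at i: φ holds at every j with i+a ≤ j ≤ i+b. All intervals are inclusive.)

2

Scan j = 6,7,… for □[1,2] (send ∧ ¬ready):
  j=6: fails
  j=7: fails
  j=8: holds
First hit at j=8, so smallest k = 8-6 = 2.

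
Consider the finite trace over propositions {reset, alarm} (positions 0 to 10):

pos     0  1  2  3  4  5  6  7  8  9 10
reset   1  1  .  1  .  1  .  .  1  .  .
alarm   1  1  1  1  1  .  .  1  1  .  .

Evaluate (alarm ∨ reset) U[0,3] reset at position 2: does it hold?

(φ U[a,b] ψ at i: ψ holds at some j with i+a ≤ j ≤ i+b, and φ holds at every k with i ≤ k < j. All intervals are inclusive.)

Need some j in [2,5] with reset, and (alarm ∨ reset) at every k in [2,j-1].
  j=2: reset false.
  j=3: reset holds; (alarm ∨ reset) holds at every k in [2,2] → satisfied.

True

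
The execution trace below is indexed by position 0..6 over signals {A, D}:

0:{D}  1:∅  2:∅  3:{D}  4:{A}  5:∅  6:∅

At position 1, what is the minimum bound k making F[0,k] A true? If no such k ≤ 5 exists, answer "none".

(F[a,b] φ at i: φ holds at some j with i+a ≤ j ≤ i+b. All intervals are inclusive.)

Scan j = 1,2,… for A:
  j=1: fails
  j=2: fails
  j=3: fails
  j=4: holds
First hit at j=4, so smallest k = 4-1 = 3.

3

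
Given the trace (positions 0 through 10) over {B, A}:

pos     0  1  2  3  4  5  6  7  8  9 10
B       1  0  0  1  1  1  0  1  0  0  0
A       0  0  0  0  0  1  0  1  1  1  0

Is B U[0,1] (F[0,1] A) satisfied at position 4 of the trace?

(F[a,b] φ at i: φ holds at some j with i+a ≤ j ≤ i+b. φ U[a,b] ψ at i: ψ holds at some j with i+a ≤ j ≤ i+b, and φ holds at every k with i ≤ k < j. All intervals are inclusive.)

Need some j in [4,5] with F[0,1] A, and B at every k in [4,j-1].
  j=4: F[0,1] A holds; no prefix to check → satisfied.

True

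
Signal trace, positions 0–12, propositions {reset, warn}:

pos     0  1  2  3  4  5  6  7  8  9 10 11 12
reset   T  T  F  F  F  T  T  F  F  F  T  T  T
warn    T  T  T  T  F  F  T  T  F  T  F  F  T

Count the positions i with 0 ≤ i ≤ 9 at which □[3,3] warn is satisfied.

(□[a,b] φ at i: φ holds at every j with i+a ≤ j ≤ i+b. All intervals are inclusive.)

5

Evaluate at each i in [0,9]:
  i=0: ✓ (all of [3,3])
  i=1: ✗ (fails at j=4)
  i=2: ✗ (fails at j=5)
  i=3: ✓ (all of [6,6])
  i=4: ✓ (all of [7,7])
  i=5: ✗ (fails at j=8)
  i=6: ✓ (all of [9,9])
  i=7: ✗ (fails at j=10)
  i=8: ✗ (fails at j=11)
  i=9: ✓ (all of [12,12])
Positions where it holds: {0, 3, 4, 6, 9} → 5.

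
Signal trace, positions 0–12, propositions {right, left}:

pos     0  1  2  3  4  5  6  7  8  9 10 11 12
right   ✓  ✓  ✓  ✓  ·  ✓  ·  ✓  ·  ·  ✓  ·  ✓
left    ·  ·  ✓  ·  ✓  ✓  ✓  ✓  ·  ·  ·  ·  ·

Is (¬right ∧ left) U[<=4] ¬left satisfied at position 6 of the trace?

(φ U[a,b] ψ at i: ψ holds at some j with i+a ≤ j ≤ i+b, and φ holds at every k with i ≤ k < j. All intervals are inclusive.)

No

Need some j in [6,10] with ¬left, and (¬right ∧ left) at every k in [6,j-1].
  j=6: ¬left false.
  j=7: ¬left false.
  j=8: ¬left holds, but (¬right ∧ left) fails at k=7 → not this j.
  j=9: ¬left holds, but (¬right ∧ left) fails at k=7 → not this j.
  j=10: ¬left holds, but (¬right ∧ left) fails at k=7 → not this j.
No j in the window works → until fails.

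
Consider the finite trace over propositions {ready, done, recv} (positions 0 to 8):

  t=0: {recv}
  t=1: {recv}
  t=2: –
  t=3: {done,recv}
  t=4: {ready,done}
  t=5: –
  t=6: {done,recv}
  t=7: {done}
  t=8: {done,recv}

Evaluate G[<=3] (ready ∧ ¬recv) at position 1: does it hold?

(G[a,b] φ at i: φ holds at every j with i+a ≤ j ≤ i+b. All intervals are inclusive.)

Does not hold

Check (ready ∧ ¬recv) at every j in [1,4]:
  j=1: false
  j=2: false
  j=3: false
  j=4: true
Fails at j=1 → formula fails.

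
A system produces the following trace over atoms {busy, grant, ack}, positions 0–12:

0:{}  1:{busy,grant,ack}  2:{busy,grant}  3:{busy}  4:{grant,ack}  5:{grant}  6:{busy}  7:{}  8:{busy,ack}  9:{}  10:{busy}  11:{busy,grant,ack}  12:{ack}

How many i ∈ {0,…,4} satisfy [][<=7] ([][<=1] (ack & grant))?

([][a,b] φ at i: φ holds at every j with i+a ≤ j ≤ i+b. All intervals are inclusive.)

0

Evaluate at each i in [0,4]:
  i=0: ✗ (fails at j=0)
  i=1: ✗ (fails at j=1)
  i=2: ✗ (fails at j=2)
  i=3: ✗ (fails at j=3)
  i=4: ✗ (fails at j=4)
Positions where it holds: {} → 0.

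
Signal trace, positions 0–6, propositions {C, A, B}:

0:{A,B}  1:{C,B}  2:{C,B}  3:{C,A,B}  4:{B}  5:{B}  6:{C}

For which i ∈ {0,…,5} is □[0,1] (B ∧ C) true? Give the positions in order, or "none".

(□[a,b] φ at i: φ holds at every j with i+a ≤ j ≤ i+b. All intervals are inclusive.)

Evaluate at each i in [0,5]:
  i=0: ✗ (fails at j=0)
  i=1: ✓ (all of [1,2])
  i=2: ✓ (all of [2,3])
  i=3: ✗ (fails at j=4)
  i=4: ✗ (fails at j=4)
  i=5: ✗ (fails at j=5)

1, 2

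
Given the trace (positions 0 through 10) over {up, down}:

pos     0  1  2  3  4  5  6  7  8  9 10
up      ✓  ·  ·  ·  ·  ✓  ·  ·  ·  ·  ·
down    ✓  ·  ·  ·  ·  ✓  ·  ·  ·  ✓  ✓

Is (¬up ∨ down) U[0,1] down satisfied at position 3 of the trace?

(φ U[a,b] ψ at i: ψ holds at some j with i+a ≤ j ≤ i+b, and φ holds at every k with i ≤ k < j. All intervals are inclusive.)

Need some j in [3,4] with down, and (¬up ∨ down) at every k in [3,j-1].
  j=3: down false.
  j=4: down false.
No j in the window works → until fails.

No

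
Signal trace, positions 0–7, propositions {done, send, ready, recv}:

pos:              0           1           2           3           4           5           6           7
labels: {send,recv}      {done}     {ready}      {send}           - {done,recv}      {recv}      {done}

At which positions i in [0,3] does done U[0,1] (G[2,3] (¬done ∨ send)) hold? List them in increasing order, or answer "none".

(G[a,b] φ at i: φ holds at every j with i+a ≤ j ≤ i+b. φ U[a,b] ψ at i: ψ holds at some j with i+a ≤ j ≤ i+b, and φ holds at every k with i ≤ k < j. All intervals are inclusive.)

Evaluate at each i in [0,3]:
  i=0: ✓ (rhs at j=0)
  i=1: ✓ (rhs at j=1)
  i=2: ✗ (no rhs in [2,3])
  i=3: ✗ (no rhs in [3,4])

0, 1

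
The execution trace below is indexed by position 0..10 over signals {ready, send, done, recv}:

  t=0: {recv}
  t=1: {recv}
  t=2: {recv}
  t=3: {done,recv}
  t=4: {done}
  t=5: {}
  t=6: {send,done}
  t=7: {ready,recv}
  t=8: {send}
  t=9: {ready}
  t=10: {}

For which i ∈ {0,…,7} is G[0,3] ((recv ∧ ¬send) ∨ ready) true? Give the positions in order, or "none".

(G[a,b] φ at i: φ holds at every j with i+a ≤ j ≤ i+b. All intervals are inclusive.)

Evaluate at each i in [0,7]:
  i=0: ✓ (all of [0,3])
  i=1: ✗ (fails at j=4)
  i=2: ✗ (fails at j=4)
  i=3: ✗ (fails at j=4)
  i=4: ✗ (fails at j=4)
  i=5: ✗ (fails at j=5)
  i=6: ✗ (fails at j=6)
  i=7: ✗ (fails at j=8)

0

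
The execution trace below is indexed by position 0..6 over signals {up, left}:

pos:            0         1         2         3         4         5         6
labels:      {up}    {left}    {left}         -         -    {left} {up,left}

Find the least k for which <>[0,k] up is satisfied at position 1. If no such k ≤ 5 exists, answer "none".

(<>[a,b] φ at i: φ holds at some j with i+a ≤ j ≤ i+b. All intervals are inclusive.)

Scan j = 1,2,… for up:
  j=1: fails
  j=2: fails
  j=3: fails
  j=4: fails
  j=5: fails
  j=6: holds
First hit at j=6, so smallest k = 6-1 = 5.

5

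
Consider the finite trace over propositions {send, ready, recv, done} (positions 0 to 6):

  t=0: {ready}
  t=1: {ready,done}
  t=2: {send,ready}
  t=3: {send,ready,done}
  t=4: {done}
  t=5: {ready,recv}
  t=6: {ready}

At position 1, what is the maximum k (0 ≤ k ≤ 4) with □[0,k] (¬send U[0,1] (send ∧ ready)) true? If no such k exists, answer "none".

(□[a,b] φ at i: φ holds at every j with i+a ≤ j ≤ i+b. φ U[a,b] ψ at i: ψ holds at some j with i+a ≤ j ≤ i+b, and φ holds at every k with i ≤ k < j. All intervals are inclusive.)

2

(¬send U[0,1] (send ∧ ready)) must hold from j=1 onward; find where it first fails.
  j=1: holds
  j=2: holds
  j=3: holds
  j=4: fails
Holds on [1,3], so largest k = 2.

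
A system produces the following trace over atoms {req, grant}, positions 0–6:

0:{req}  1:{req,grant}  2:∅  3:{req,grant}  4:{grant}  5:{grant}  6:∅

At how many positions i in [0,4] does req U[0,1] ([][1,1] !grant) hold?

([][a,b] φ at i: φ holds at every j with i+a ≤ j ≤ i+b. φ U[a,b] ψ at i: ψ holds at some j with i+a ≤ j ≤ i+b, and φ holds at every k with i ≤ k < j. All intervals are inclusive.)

2

Evaluate at each i in [0,4]:
  i=0: ✓ (rhs at j=1; lhs holds on [0,0])
  i=1: ✓ (rhs at j=1)
  i=2: ✗ (no rhs in [2,3])
  i=3: ✗ (no rhs in [3,4])
  i=4: ✗ (lhs fails at k=4 before rhs at j=5)
Positions where it holds: {0, 1} → 2.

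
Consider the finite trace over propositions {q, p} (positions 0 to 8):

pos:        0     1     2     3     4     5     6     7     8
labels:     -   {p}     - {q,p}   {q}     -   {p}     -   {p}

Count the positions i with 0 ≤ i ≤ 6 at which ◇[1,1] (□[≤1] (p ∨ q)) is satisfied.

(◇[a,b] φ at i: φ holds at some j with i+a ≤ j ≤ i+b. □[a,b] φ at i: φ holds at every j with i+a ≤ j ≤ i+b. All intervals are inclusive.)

Evaluate at each i in [0,6]:
  i=0: ✗ (none in [1,1])
  i=1: ✗ (none in [2,2])
  i=2: ✓ (witness j=3)
  i=3: ✗ (none in [4,4])
  i=4: ✗ (none in [5,5])
  i=5: ✗ (none in [6,6])
  i=6: ✗ (none in [7,7])
Positions where it holds: {2} → 1.

1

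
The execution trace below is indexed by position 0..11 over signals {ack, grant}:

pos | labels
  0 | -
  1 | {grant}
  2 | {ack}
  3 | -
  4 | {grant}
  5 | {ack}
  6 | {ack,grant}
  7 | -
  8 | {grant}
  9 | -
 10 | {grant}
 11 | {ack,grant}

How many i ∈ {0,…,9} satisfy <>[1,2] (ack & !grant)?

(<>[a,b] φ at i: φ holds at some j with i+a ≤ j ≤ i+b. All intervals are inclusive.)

4

Evaluate at each i in [0,9]:
  i=0: ✓ (witness j=2)
  i=1: ✓ (witness j=2)
  i=2: ✗ (none in [3,4])
  i=3: ✓ (witness j=5)
  i=4: ✓ (witness j=5)
  i=5: ✗ (none in [6,7])
  i=6: ✗ (none in [7,8])
  i=7: ✗ (none in [8,9])
  i=8: ✗ (none in [9,10])
  i=9: ✗ (none in [10,11])
Positions where it holds: {0, 1, 3, 4} → 4.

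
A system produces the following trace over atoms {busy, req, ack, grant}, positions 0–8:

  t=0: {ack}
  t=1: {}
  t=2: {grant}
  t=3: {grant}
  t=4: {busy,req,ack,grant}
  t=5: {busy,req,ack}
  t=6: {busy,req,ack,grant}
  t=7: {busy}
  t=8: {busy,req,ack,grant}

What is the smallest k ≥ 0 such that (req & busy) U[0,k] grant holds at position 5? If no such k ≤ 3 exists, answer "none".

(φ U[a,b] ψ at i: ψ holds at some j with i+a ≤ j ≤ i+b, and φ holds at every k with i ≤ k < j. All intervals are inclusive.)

Need earliest j ≥ 5 with grant, and (req & busy) at every k in [5,j-1].
  j=5: rhs fails.
  j=6: rhs holds; lhs holds on [5,5]. k = 1.

1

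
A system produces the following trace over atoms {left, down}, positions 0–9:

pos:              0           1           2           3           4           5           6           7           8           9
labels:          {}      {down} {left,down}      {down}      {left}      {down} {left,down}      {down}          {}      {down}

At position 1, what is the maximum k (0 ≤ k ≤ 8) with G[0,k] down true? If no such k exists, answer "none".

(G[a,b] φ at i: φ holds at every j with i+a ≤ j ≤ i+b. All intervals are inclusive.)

2

down must hold from j=1 onward; find where it first fails.
  j=1: holds
  j=2: holds
  j=3: holds
  j=4: fails
Holds on [1,3], so largest k = 2.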